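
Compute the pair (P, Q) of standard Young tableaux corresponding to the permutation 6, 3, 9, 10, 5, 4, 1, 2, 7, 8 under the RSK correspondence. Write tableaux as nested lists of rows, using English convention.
Insert each entry of the permutation into P by Schensted row insertion, recording in Q the position of each new cell.

Insert 6: appended to row 1. P = [[6]].
Insert 3: 3 bumps 6 from row 1; 6 starts row 2. P = [[3], [6]].
Insert 9: appended to row 1. P = [[3, 9], [6]].
Insert 10: appended to row 1. P = [[3, 9, 10], [6]].
Insert 5: 5 bumps 9 from row 1; 9 appends to row 2. P = [[3, 5, 10], [6, 9]].
Insert 4: 4 bumps 5 from row 1; 5 bumps 6 from row 2; 6 starts row 3. P = [[3, 4, 10], [5, 9], [6]].
Insert 1: 1 bumps 3 from row 1; 3 bumps 5 from row 2; 5 bumps 6 from row 3; 6 starts row 4. P = [[1, 4, 10], [3, 9], [5], [6]].
Insert 2: 2 bumps 4 from row 1; 4 bumps 9 from row 2; 9 appends to row 3. P = [[1, 2, 10], [3, 4], [5, 9], [6]].
Insert 7: 7 bumps 10 from row 1; 10 appends to row 2. P = [[1, 2, 7], [3, 4, 10], [5, 9], [6]].
Insert 8: appended to row 1. P = [[1, 2, 7, 8], [3, 4, 10], [5, 9], [6]].

So P = [[1, 2, 7, 8], [3, 4, 10], [5, 9], [6]], Q = [[1, 3, 4, 10], [2, 5, 9], [6, 8], [7]].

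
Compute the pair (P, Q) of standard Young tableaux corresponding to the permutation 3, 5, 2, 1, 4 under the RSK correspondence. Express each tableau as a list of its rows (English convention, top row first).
Insert each entry of the permutation into P by Schensted row insertion, recording in Q the position of each new cell.

Insert 3: appended to row 1. P = [[3]].
Insert 5: appended to row 1. P = [[3, 5]].
Insert 2: 2 bumps 3 from row 1; 3 starts row 2. P = [[2, 5], [3]].
Insert 1: 1 bumps 2 from row 1; 2 bumps 3 from row 2; 3 starts row 3. P = [[1, 5], [2], [3]].
Insert 4: 4 bumps 5 from row 1; 5 appends to row 2. P = [[1, 4], [2, 5], [3]].

So P = [[1, 4], [2, 5], [3]], Q = [[1, 2], [3, 5], [4]].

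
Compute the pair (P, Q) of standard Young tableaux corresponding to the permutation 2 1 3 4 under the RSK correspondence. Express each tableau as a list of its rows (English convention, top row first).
P = [[1, 3, 4], [2]], Q = [[1, 3, 4], [2]]

Insert each entry of the permutation into P by Schensted row insertion, recording in Q the position of each new cell.

Insert 2: appended to row 1. P = [[2]].
Insert 1: 1 bumps 2 from row 1; 2 starts row 2. P = [[1], [2]].
Insert 3: appended to row 1. P = [[1, 3], [2]].
Insert 4: appended to row 1. P = [[1, 3, 4], [2]].

So P = [[1, 3, 4], [2]], Q = [[1, 3, 4], [2]].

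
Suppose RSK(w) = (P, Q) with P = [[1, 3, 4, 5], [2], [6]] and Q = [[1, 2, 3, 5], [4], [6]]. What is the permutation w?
2 3 6 4 5 1

Reverse the RSK construction: for i from n down to 1, find the cell of Q containing i, remove the entry at that cell from P, and reverse-bump it up through P; the value ejected from row 1 is w(i).

Step i=6: Q has 6 at row 3, column 1; remove 6 from row 3 of P and reverse-bump: 6 enters row 2 and ejects 2; 2 enters row 1 and ejects 1. So w(6) = 1. P is now [[2, 3, 4, 5], [6]].
Step i=5: Q has 5 at row 1, column 4; remove that cell from P, ejecting 5. So w(5) = 5. P is now [[2, 3, 4], [6]].
Step i=4: Q has 4 at row 2, column 1; remove 6 from row 2 of P and reverse-bump: 6 enters row 1 and ejects 4. So w(4) = 4. P is now [[2, 3, 6]].
Step i=3: Q has 3 at row 1, column 3; remove that cell from P, ejecting 6. So w(3) = 6. P is now [[2, 3]].
Step i=2: Q has 2 at row 1, column 2; remove that cell from P, ejecting 3. So w(2) = 3. P is now [[2]].
Step i=1: Q has 1 at row 1, column 1; remove that cell from P, ejecting 2. So w(1) = 2. P is now [].

So w = 2 3 6 4 5 1.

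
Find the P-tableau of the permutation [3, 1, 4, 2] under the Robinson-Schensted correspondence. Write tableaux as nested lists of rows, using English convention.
P = [[1, 2], [3, 4]]

Insert 3: appended to row 1. P = [[3]].
Insert 1: 1 bumps 3 from row 1; 3 starts row 2. P = [[1], [3]].
Insert 4: appended to row 1. P = [[1, 4], [3]].
Insert 2: 2 bumps 4 from row 1; 4 appends to row 2. P = [[1, 2], [3, 4]].

So P = [[1, 2], [3, 4]].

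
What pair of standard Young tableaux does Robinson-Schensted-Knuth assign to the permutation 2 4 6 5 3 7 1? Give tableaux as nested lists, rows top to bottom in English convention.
P = [[1, 3, 5, 7], [2], [4], [6]], Q = [[1, 2, 3, 6], [4], [5], [7]]

Insert each entry of the permutation into P by Schensted row insertion, recording in Q the position of each new cell.

Insert 2: appended to row 1. P = [[2]].
Insert 4: appended to row 1. P = [[2, 4]].
Insert 6: appended to row 1. P = [[2, 4, 6]].
Insert 5: 5 bumps 6 from row 1; 6 starts row 2. P = [[2, 4, 5], [6]].
Insert 3: 3 bumps 4 from row 1; 4 bumps 6 from row 2; 6 starts row 3. P = [[2, 3, 5], [4], [6]].
Insert 7: appended to row 1. P = [[2, 3, 5, 7], [4], [6]].
Insert 1: 1 bumps 2 from row 1; 2 bumps 4 from row 2; 4 bumps 6 from row 3; 6 starts row 4. P = [[1, 3, 5, 7], [2], [4], [6]].

So P = [[1, 3, 5, 7], [2], [4], [6]], Q = [[1, 2, 3, 6], [4], [5], [7]].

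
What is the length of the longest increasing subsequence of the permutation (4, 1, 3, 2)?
2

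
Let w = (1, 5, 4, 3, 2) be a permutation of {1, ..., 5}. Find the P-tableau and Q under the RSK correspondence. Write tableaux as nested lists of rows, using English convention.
Insert each entry of the permutation into P by Schensted row insertion, recording in Q the position of each new cell.

After inserting 1: P = [[1]].
After inserting 5: P = [[1, 5]].
After inserting 4: P = [[1, 4], [5]].
After inserting 3: P = [[1, 3], [4], [5]].
After inserting 2: P = [[1, 2], [3], [4], [5]].

So P = [[1, 2], [3], [4], [5]], Q = [[1, 2], [3], [4], [5]].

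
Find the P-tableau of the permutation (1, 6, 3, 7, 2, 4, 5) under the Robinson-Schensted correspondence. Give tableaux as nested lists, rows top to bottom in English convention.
P = [[1, 2, 4, 5], [3, 7], [6]]

Insert 1: appended to row 1. P = [[1]].
Insert 6: appended to row 1. P = [[1, 6]].
Insert 3: 3 bumps 6 from row 1; 6 starts row 2. P = [[1, 3], [6]].
Insert 7: appended to row 1. P = [[1, 3, 7], [6]].
Insert 2: 2 bumps 3 from row 1; 3 bumps 6 from row 2; 6 starts row 3. P = [[1, 2, 7], [3], [6]].
Insert 4: 4 bumps 7 from row 1; 7 appends to row 2. P = [[1, 2, 4], [3, 7], [6]].
Insert 5: appended to row 1. P = [[1, 2, 4, 5], [3, 7], [6]].

So P = [[1, 2, 4, 5], [3, 7], [6]].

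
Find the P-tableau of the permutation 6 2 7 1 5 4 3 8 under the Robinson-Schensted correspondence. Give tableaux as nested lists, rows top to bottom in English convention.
Insert 6: appended to row 1. P = [[6]].
Insert 2: 2 bumps 6 from row 1; 6 starts row 2. P = [[2], [6]].
Insert 7: appended to row 1. P = [[2, 7], [6]].
Insert 1: 1 bumps 2 from row 1; 2 bumps 6 from row 2; 6 starts row 3. P = [[1, 7], [2], [6]].
Insert 5: 5 bumps 7 from row 1; 7 appends to row 2. P = [[1, 5], [2, 7], [6]].
Insert 4: 4 bumps 5 from row 1; 5 bumps 7 from row 2; 7 appends to row 3. P = [[1, 4], [2, 5], [6, 7]].
Insert 3: 3 bumps 4 from row 1; 4 bumps 5 from row 2; 5 bumps 6 from row 3; 6 starts row 4. P = [[1, 3], [2, 4], [5, 7], [6]].
Insert 8: appended to row 1. P = [[1, 3, 8], [2, 4], [5, 7], [6]].

So P = [[1, 3, 8], [2, 4], [5, 7], [6]].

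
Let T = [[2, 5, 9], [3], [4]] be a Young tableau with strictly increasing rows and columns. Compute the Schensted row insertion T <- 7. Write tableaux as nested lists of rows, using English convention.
In row 1, 7 replaces 9 (the leftmost entry greater than 7); 9 is bumped to row 2. 9 is appended to row 2. The new tableau is [[2, 5, 7], [3, 9], [4]].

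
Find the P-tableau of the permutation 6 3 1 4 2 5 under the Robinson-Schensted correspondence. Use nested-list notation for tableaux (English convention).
P = [[1, 2, 5], [3, 4], [6]]

Insert 6: appended to row 1. P = [[6]].
Insert 3: 3 bumps 6 from row 1; 6 starts row 2. P = [[3], [6]].
Insert 1: 1 bumps 3 from row 1; 3 bumps 6 from row 2; 6 starts row 3. P = [[1], [3], [6]].
Insert 4: appended to row 1. P = [[1, 4], [3], [6]].
Insert 2: 2 bumps 4 from row 1; 4 appends to row 2. P = [[1, 2], [3, 4], [6]].
Insert 5: appended to row 1. P = [[1, 2, 5], [3, 4], [6]].

So P = [[1, 2, 5], [3, 4], [6]].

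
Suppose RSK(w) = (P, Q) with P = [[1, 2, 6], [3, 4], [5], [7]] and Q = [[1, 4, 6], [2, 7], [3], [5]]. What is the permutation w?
7 5 3 4 1 6 2

Reverse the RSK construction: for i from n down to 1, find the cell of Q containing i, remove the entry at that cell from P, and reverse-bump it up through P; the value ejected from row 1 is w(i).

Step i=7: Q has 7 at row 2, column 2; remove 4 from row 2 of P and reverse-bump: 4 enters row 1 and ejects 2. So w(7) = 2. P is now [[1, 4, 6], [3], [5], [7]].
Step i=6: Q has 6 at row 1, column 3; remove that cell from P, ejecting 6. So w(6) = 6. P is now [[1, 4], [3], [5], [7]].
Step i=5: Q has 5 at row 4, column 1; remove 7 from row 4 of P and reverse-bump: 7 enters row 3 and ejects 5; 5 enters row 2 and ejects 3; 3 enters row 1 and ejects 1. So w(5) = 1. P is now [[3, 4], [5], [7]].
Step i=4: Q has 4 at row 1, column 2; remove that cell from P, ejecting 4. So w(4) = 4. P is now [[3], [5], [7]].
Step i=3: Q has 3 at row 3, column 1; remove 7 from row 3 of P and reverse-bump: 7 enters row 2 and ejects 5; 5 enters row 1 and ejects 3. So w(3) = 3. P is now [[5], [7]].
Step i=2: Q has 2 at row 2, column 1; remove 7 from row 2 of P and reverse-bump: 7 enters row 1 and ejects 5. So w(2) = 5. P is now [[7]].
Step i=1: Q has 1 at row 1, column 1; remove that cell from P, ejecting 7. So w(1) = 7. P is now [].

So w = 7 5 3 4 1 6 2.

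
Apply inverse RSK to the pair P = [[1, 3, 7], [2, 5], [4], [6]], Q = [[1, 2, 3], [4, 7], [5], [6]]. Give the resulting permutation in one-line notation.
4 6 7 5 2 1 3

Reverse the RSK construction: for i from n down to 1, find the cell of Q containing i, remove the entry at that cell from P, and reverse-bump it up through P; the value ejected from row 1 is w(i).

Step i=7: Q has 7 at row 2, column 2; remove 5 from row 2 of P and reverse-bump: 5 enters row 1 and ejects 3. So w(7) = 3. P is now [[1, 5, 7], [2], [4], [6]].
Step i=6: Q has 6 at row 4, column 1; remove 6 from row 4 of P and reverse-bump: 6 enters row 3 and ejects 4; 4 enters row 2 and ejects 2; 2 enters row 1 and ejects 1. So w(6) = 1. P is now [[2, 5, 7], [4], [6]].
Step i=5: Q has 5 at row 3, column 1; remove 6 from row 3 of P and reverse-bump: 6 enters row 2 and ejects 4; 4 enters row 1 and ejects 2. So w(5) = 2. P is now [[4, 5, 7], [6]].
Step i=4: Q has 4 at row 2, column 1; remove 6 from row 2 of P and reverse-bump: 6 enters row 1 and ejects 5. So w(4) = 5. P is now [[4, 6, 7]].
Step i=3: Q has 3 at row 1, column 3; remove that cell from P, ejecting 7. So w(3) = 7. P is now [[4, 6]].
Step i=2: Q has 2 at row 1, column 2; remove that cell from P, ejecting 6. So w(2) = 6. P is now [[4]].
Step i=1: Q has 1 at row 1, column 1; remove that cell from P, ejecting 4. So w(1) = 4. P is now [].

So w = 4 6 7 5 2 1 3.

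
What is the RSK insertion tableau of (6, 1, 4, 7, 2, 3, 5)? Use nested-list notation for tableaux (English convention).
P = [[1, 2, 3, 5], [4, 7], [6]]

Insert 6: appended to row 1. P = [[6]].
Insert 1: 1 bumps 6 from row 1; 6 starts row 2. P = [[1], [6]].
Insert 4: appended to row 1. P = [[1, 4], [6]].
Insert 7: appended to row 1. P = [[1, 4, 7], [6]].
Insert 2: 2 bumps 4 from row 1; 4 bumps 6 from row 2; 6 starts row 3. P = [[1, 2, 7], [4], [6]].
Insert 3: 3 bumps 7 from row 1; 7 appends to row 2. P = [[1, 2, 3], [4, 7], [6]].
Insert 5: appended to row 1. P = [[1, 2, 3, 5], [4, 7], [6]].

So P = [[1, 2, 3, 5], [4, 7], [6]].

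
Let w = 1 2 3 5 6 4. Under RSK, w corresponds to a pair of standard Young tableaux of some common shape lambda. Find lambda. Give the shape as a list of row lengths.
[5, 1]

Row-insert each entry into an empty tableau.

After inserting 1: P = [[1]].
After inserting 2: P = [[1, 2]].
After inserting 3: P = [[1, 2, 3]].
After inserting 5: P = [[1, 2, 3, 5]].
After inserting 6: P = [[1, 2, 3, 5, 6]].
After inserting 4: P = [[1, 2, 3, 4, 6], [5]].

The final insertion tableau P = [[1, 2, 3, 4, 6], [5]] has shape [5, 1].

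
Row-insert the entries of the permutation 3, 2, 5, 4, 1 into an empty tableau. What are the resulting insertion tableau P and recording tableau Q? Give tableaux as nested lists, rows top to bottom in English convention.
Insert each entry of the permutation into P by Schensted row insertion, recording in Q the position of each new cell.

Insert 3: appended to row 1. P = [[3]].
Insert 2: 2 bumps 3 from row 1; 3 starts row 2. P = [[2], [3]].
Insert 5: appended to row 1. P = [[2, 5], [3]].
Insert 4: 4 bumps 5 from row 1; 5 appends to row 2. P = [[2, 4], [3, 5]].
Insert 1: 1 bumps 2 from row 1; 2 bumps 3 from row 2; 3 starts row 3. P = [[1, 4], [2, 5], [3]].

So P = [[1, 4], [2, 5], [3]], Q = [[1, 3], [2, 4], [5]].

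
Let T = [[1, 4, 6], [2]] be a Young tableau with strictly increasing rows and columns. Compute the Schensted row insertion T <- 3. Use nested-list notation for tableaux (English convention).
In row 1, 3 replaces 4 (the leftmost entry greater than 3); 4 is bumped to row 2. 4 is appended to row 2. The new tableau is [[1, 3, 6], [2, 4]].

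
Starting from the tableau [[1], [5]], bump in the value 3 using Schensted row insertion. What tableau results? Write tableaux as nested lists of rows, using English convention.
3 is larger than every entry of row 1, so it is appended to row 1. The new tableau is [[1, 3], [5]].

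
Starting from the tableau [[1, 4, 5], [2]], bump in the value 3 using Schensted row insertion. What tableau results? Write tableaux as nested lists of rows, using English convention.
[[1, 3, 5], [2, 4]]

In row 1, 3 replaces 4 (the leftmost entry greater than 3); 4 is bumped to row 2. 4 is appended to row 2. The new tableau is [[1, 3, 5], [2, 4]].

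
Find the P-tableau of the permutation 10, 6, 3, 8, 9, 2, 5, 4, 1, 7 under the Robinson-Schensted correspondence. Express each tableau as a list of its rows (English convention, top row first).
Insert 10: appended to row 1. P = [[10]].
Insert 6: 6 bumps 10 from row 1; 10 starts row 2. P = [[6], [10]].
Insert 3: 3 bumps 6 from row 1; 6 bumps 10 from row 2; 10 starts row 3. P = [[3], [6], [10]].
Insert 8: appended to row 1. P = [[3, 8], [6], [10]].
Insert 9: appended to row 1. P = [[3, 8, 9], [6], [10]].
Insert 2: 2 bumps 3 from row 1; 3 bumps 6 from row 2; 6 bumps 10 from row 3; 10 starts row 4. P = [[2, 8, 9], [3], [6], [10]].
Insert 5: 5 bumps 8 from row 1; 8 appends to row 2. P = [[2, 5, 9], [3, 8], [6], [10]].
Insert 4: 4 bumps 5 from row 1; 5 bumps 8 from row 2; 8 appends to row 3. P = [[2, 4, 9], [3, 5], [6, 8], [10]].
Insert 1: 1 bumps 2 from row 1; 2 bumps 3 from row 2; 3 bumps 6 from row 3; 6 bumps 10 from row 4; 10 starts row 5. P = [[1, 4, 9], [2, 5], [3, 8], [6], [10]].
Insert 7: 7 bumps 9 from row 1; 9 appends to row 2. P = [[1, 4, 7], [2, 5, 9], [3, 8], [6], [10]].

So P = [[1, 4, 7], [2, 5, 9], [3, 8], [6], [10]].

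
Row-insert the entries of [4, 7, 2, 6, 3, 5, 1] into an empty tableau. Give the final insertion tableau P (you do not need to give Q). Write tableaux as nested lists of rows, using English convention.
Insert 4: appended to row 1. P = [[4]].
Insert 7: appended to row 1. P = [[4, 7]].
Insert 2: 2 bumps 4 from row 1; 4 starts row 2. P = [[2, 7], [4]].
Insert 6: 6 bumps 7 from row 1; 7 appends to row 2. P = [[2, 6], [4, 7]].
Insert 3: 3 bumps 6 from row 1; 6 bumps 7 from row 2; 7 starts row 3. P = [[2, 3], [4, 6], [7]].
Insert 5: appended to row 1. P = [[2, 3, 5], [4, 6], [7]].
Insert 1: 1 bumps 2 from row 1; 2 bumps 4 from row 2; 4 bumps 7 from row 3; 7 starts row 4. P = [[1, 3, 5], [2, 6], [4], [7]].

So P = [[1, 3, 5], [2, 6], [4], [7]].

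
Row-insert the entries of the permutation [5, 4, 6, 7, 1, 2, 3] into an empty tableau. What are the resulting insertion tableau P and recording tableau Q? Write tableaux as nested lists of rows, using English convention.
Insert each entry of the permutation into P by Schensted row insertion, recording in Q the position of each new cell.

Insert 5: appended to row 1. P = [[5]].
Insert 4: 4 bumps 5 from row 1; 5 starts row 2. P = [[4], [5]].
Insert 6: appended to row 1. P = [[4, 6], [5]].
Insert 7: appended to row 1. P = [[4, 6, 7], [5]].
Insert 1: 1 bumps 4 from row 1; 4 bumps 5 from row 2; 5 starts row 3. P = [[1, 6, 7], [4], [5]].
Insert 2: 2 bumps 6 from row 1; 6 appends to row 2. P = [[1, 2, 7], [4, 6], [5]].
Insert 3: 3 bumps 7 from row 1; 7 appends to row 2. P = [[1, 2, 3], [4, 6, 7], [5]].

So P = [[1, 2, 3], [4, 6, 7], [5]], Q = [[1, 3, 4], [2, 6, 7], [5]].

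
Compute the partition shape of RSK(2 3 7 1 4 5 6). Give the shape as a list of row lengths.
[5, 2]

Row-insert each entry into an empty tableau.

After inserting 2: P = [[2]].
After inserting 3: P = [[2, 3]].
After inserting 7: P = [[2, 3, 7]].
After inserting 1: P = [[1, 3, 7], [2]].
After inserting 4: P = [[1, 3, 4], [2, 7]].
After inserting 5: P = [[1, 3, 4, 5], [2, 7]].
After inserting 6: P = [[1, 3, 4, 5, 6], [2, 7]].

The final insertion tableau P = [[1, 3, 4, 5, 6], [2, 7]] has shape [5, 2].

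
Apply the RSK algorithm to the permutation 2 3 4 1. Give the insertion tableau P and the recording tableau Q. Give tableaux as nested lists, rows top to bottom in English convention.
P = [[1, 3, 4], [2]], Q = [[1, 2, 3], [4]]

Insert each entry of the permutation into P by Schensted row insertion, recording in Q the position of each new cell.

Insert 2: appended to row 1. P = [[2]].
Insert 3: appended to row 1. P = [[2, 3]].
Insert 4: appended to row 1. P = [[2, 3, 4]].
Insert 1: 1 bumps 2 from row 1; 2 starts row 2. P = [[1, 3, 4], [2]].

So P = [[1, 3, 4], [2]], Q = [[1, 2, 3], [4]].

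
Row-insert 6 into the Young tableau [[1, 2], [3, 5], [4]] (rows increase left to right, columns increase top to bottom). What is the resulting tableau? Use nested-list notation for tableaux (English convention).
6 is larger than every entry of row 1, so it is appended to row 1. The new tableau is [[1, 2, 6], [3, 5], [4]].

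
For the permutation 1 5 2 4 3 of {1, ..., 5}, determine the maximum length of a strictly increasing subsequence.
3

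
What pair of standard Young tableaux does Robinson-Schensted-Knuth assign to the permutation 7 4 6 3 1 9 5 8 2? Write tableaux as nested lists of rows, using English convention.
Insert each entry of the permutation into P by Schensted row insertion, recording in Q the position of each new cell.

Insert 7: appended to row 1. P = [[7]].
Insert 4: 4 bumps 7 from row 1; 7 starts row 2. P = [[4], [7]].
Insert 6: appended to row 1. P = [[4, 6], [7]].
Insert 3: 3 bumps 4 from row 1; 4 bumps 7 from row 2; 7 starts row 3. P = [[3, 6], [4], [7]].
Insert 1: 1 bumps 3 from row 1; 3 bumps 4 from row 2; 4 bumps 7 from row 3; 7 starts row 4. P = [[1, 6], [3], [4], [7]].
Insert 9: appended to row 1. P = [[1, 6, 9], [3], [4], [7]].
Insert 5: 5 bumps 6 from row 1; 6 appends to row 2. P = [[1, 5, 9], [3, 6], [4], [7]].
Insert 8: 8 bumps 9 from row 1; 9 appends to row 2. P = [[1, 5, 8], [3, 6, 9], [4], [7]].
Insert 2: 2 bumps 5 from row 1; 5 bumps 6 from row 2; 6 appends to row 3. P = [[1, 2, 8], [3, 5, 9], [4, 6], [7]].

So P = [[1, 2, 8], [3, 5, 9], [4, 6], [7]], Q = [[1, 3, 6], [2, 7, 8], [4, 9], [5]].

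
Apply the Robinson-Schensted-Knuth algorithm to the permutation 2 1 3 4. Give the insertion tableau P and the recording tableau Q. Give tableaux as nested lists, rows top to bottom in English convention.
Insert each entry of the permutation into P by Schensted row insertion, recording in Q the position of each new cell.

Insert 2: appended to row 1. P = [[2]].
Insert 1: 1 bumps 2 from row 1; 2 starts row 2. P = [[1], [2]].
Insert 3: appended to row 1. P = [[1, 3], [2]].
Insert 4: appended to row 1. P = [[1, 3, 4], [2]].

So P = [[1, 3, 4], [2]], Q = [[1, 3, 4], [2]].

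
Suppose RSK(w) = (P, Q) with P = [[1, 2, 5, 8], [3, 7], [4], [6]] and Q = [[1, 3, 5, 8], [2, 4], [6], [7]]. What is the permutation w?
Reverse the RSK construction: for i from n down to 1, find the cell of Q containing i, remove the entry at that cell from P, and reverse-bump it up through P; the value ejected from row 1 is w(i).

Step i=8: Q has 8 at row 1, column 4; remove that cell from P, ejecting 8. So w(8) = 8. P is now [[1, 2, 5], [3, 7], [4], [6]].
Step i=7: Q has 7 at row 4, column 1; remove 6 from row 4 of P and reverse-bump: 6 enters row 3 and ejects 4; 4 enters row 2 and ejects 3; 3 enters row 1 and ejects 2. So w(7) = 2. P is now [[1, 3, 5], [4, 7], [6]].
Step i=6: Q has 6 at row 3, column 1; remove 6 from row 3 of P and reverse-bump: 6 enters row 2 and ejects 4; 4 enters row 1 and ejects 3. So w(6) = 3. P is now [[1, 4, 5], [6, 7]].
Step i=5: Q has 5 at row 1, column 3; remove that cell from P, ejecting 5. So w(5) = 5. P is now [[1, 4], [6, 7]].
Step i=4: Q has 4 at row 2, column 2; remove 7 from row 2 of P and reverse-bump: 7 enters row 1 and ejects 4. So w(4) = 4. P is now [[1, 7], [6]].
Step i=3: Q has 3 at row 1, column 2; remove that cell from P, ejecting 7. So w(3) = 7. P is now [[1], [6]].
Step i=2: Q has 2 at row 2, column 1; remove 6 from row 2 of P and reverse-bump: 6 enters row 1 and ejects 1. So w(2) = 1. P is now [[6]].
Step i=1: Q has 1 at row 1, column 1; remove that cell from P, ejecting 6. So w(1) = 6. P is now [].

So w = 6 1 7 4 5 3 2 8.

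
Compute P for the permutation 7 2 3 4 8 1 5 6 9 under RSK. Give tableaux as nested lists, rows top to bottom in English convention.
P = [[1, 3, 4, 5, 6, 9], [2, 8], [7]]

Insert 7: appended to row 1. P = [[7]].
Insert 2: 2 bumps 7 from row 1; 7 starts row 2. P = [[2], [7]].
Insert 3: appended to row 1. P = [[2, 3], [7]].
Insert 4: appended to row 1. P = [[2, 3, 4], [7]].
Insert 8: appended to row 1. P = [[2, 3, 4, 8], [7]].
Insert 1: 1 bumps 2 from row 1; 2 bumps 7 from row 2; 7 starts row 3. P = [[1, 3, 4, 8], [2], [7]].
Insert 5: 5 bumps 8 from row 1; 8 appends to row 2. P = [[1, 3, 4, 5], [2, 8], [7]].
Insert 6: appended to row 1. P = [[1, 3, 4, 5, 6], [2, 8], [7]].
Insert 9: appended to row 1. P = [[1, 3, 4, 5, 6, 9], [2, 8], [7]].

So P = [[1, 3, 4, 5, 6, 9], [2, 8], [7]].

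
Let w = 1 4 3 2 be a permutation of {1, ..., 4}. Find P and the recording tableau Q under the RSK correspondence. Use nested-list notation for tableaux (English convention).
Insert each entry of the permutation into P by Schensted row insertion, recording in Q the position of each new cell.

Insert 1: appended to row 1. P = [[1]], Q = [[1]].
Insert 4: appended to row 1. P = [[1, 4]], Q = [[1, 2]].
Insert 3: 3 bumps 4 from row 1; 4 starts row 2. P = [[1, 3], [4]], Q = [[1, 2], [3]].
Insert 2: 2 bumps 3 from row 1; 3 bumps 4 from row 2; 4 starts row 3. P = [[1, 2], [3], [4]], Q = [[1, 2], [3], [4]].

So P = [[1, 2], [3], [4]], Q = [[1, 2], [3], [4]].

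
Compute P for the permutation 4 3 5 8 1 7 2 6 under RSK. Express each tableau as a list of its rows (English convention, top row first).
Insert 4: appended to row 1. P = [[4]].
Insert 3: 3 bumps 4 from row 1; 4 starts row 2. P = [[3], [4]].
Insert 5: appended to row 1. P = [[3, 5], [4]].
Insert 8: appended to row 1. P = [[3, 5, 8], [4]].
Insert 1: 1 bumps 3 from row 1; 3 bumps 4 from row 2; 4 starts row 3. P = [[1, 5, 8], [3], [4]].
Insert 7: 7 bumps 8 from row 1; 8 appends to row 2. P = [[1, 5, 7], [3, 8], [4]].
Insert 2: 2 bumps 5 from row 1; 5 bumps 8 from row 2; 8 appends to row 3. P = [[1, 2, 7], [3, 5], [4, 8]].
Insert 6: 6 bumps 7 from row 1; 7 appends to row 2. P = [[1, 2, 6], [3, 5, 7], [4, 8]].

So P = [[1, 2, 6], [3, 5, 7], [4, 8]].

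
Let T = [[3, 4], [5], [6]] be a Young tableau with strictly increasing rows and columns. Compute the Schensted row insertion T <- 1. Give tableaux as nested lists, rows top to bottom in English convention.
[[1, 4], [3], [5], [6]]

In row 1, 1 replaces 3 (the leftmost entry greater than 1); 3 is bumped to row 2. In row 2, 3 replaces 5 (the leftmost entry greater than 3); 5 is bumped to row 3. In row 3, 5 replaces 6 (the leftmost entry greater than 5); 6 is bumped to row 4. 6 starts a new row 4. The new tableau is [[1, 4], [3], [5], [6]].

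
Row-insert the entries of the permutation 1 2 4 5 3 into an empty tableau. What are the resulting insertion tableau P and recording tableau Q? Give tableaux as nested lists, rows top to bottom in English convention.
P = [[1, 2, 3, 5], [4]], Q = [[1, 2, 3, 4], [5]]

Insert each entry of the permutation into P by Schensted row insertion, recording in Q the position of each new cell.

After inserting 1: P = [[1]].
After inserting 2: P = [[1, 2]].
After inserting 4: P = [[1, 2, 4]].
After inserting 5: P = [[1, 2, 4, 5]].
After inserting 3: P = [[1, 2, 3, 5], [4]].

So P = [[1, 2, 3, 5], [4]], Q = [[1, 2, 3, 4], [5]].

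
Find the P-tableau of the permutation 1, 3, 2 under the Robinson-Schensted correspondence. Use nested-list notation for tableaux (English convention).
After inserting 1: P = [[1]].
After inserting 3: P = [[1, 3]].
After inserting 2: P = [[1, 2], [3]].

So P = [[1, 2], [3]].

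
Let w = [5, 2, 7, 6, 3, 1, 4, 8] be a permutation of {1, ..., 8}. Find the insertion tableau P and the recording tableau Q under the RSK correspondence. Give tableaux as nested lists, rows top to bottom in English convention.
P = [[1, 3, 4, 8], [2, 6], [5], [7]], Q = [[1, 3, 7, 8], [2, 4], [5], [6]]

Insert each entry of the permutation into P by Schensted row insertion, recording in Q the position of each new cell.

Insert 5: appended to row 1. P = [[5]], Q = [[1]].
Insert 2: 2 bumps 5 from row 1; 5 starts row 2. P = [[2], [5]], Q = [[1], [2]].
Insert 7: appended to row 1. P = [[2, 7], [5]], Q = [[1, 3], [2]].
Insert 6: 6 bumps 7 from row 1; 7 appends to row 2. P = [[2, 6], [5, 7]], Q = [[1, 3], [2, 4]].
Insert 3: 3 bumps 6 from row 1; 6 bumps 7 from row 2; 7 starts row 3. P = [[2, 3], [5, 6], [7]], Q = [[1, 3], [2, 4], [5]].
Insert 1: 1 bumps 2 from row 1; 2 bumps 5 from row 2; 5 bumps 7 from row 3; 7 starts row 4. P = [[1, 3], [2, 6], [5], [7]], Q = [[1, 3], [2, 4], [5], [6]].
Insert 4: appended to row 1. P = [[1, 3, 4], [2, 6], [5], [7]], Q = [[1, 3, 7], [2, 4], [5], [6]].
Insert 8: appended to row 1. P = [[1, 3, 4, 8], [2, 6], [5], [7]], Q = [[1, 3, 7, 8], [2, 4], [5], [6]].

So P = [[1, 3, 4, 8], [2, 6], [5], [7]], Q = [[1, 3, 7, 8], [2, 4], [5], [6]].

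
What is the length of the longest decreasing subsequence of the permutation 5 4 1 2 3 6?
3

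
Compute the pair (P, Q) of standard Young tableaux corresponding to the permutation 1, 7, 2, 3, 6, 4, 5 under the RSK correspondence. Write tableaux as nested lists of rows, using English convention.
Insert each entry of the permutation into P by Schensted row insertion, recording in Q the position of each new cell.

After inserting 1: P = [[1]].
After inserting 7: P = [[1, 7]].
After inserting 2: P = [[1, 2], [7]].
After inserting 3: P = [[1, 2, 3], [7]].
After inserting 6: P = [[1, 2, 3, 6], [7]].
After inserting 4: P = [[1, 2, 3, 4], [6], [7]].
After inserting 5: P = [[1, 2, 3, 4, 5], [6], [7]].

So P = [[1, 2, 3, 4, 5], [6], [7]], Q = [[1, 2, 4, 5, 7], [3], [6]].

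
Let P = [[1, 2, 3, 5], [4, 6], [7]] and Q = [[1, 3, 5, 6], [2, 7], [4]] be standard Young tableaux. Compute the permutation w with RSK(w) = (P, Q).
7 1 4 2 3 6 5

Reverse the RSK construction: for i from n down to 1, find the cell of Q containing i, remove the entry at that cell from P, and reverse-bump it up through P; the value ejected from row 1 is w(i).

Step i=7: Q has 7 at row 2, column 2; remove 6 from row 2 of P and reverse-bump: 6 enters row 1 and ejects 5. So w(7) = 5. P is now [[1, 2, 3, 6], [4], [7]].
Step i=6: Q has 6 at row 1, column 4; remove that cell from P, ejecting 6. So w(6) = 6. P is now [[1, 2, 3], [4], [7]].
Step i=5: Q has 5 at row 1, column 3; remove that cell from P, ejecting 3. So w(5) = 3. P is now [[1, 2], [4], [7]].
Step i=4: Q has 4 at row 3, column 1; remove 7 from row 3 of P and reverse-bump: 7 enters row 2 and ejects 4; 4 enters row 1 and ejects 2. So w(4) = 2. P is now [[1, 4], [7]].
Step i=3: Q has 3 at row 1, column 2; remove that cell from P, ejecting 4. So w(3) = 4. P is now [[1], [7]].
Step i=2: Q has 2 at row 2, column 1; remove 7 from row 2 of P and reverse-bump: 7 enters row 1 and ejects 1. So w(2) = 1. P is now [[7]].
Step i=1: Q has 1 at row 1, column 1; remove that cell from P, ejecting 7. So w(1) = 7. P is now [].

So w = 7 1 4 2 3 6 5.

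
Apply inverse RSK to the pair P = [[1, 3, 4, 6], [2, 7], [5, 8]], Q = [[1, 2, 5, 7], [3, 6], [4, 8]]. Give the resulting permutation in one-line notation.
2 5 3 1 8 4 7 6

Reverse the RSK construction: for i from n down to 1, find the cell of Q containing i, remove the entry at that cell from P, and reverse-bump it up through P; the value ejected from row 1 is w(i).

Step i=8: Q has 8 at row 3, column 2; remove 8 from row 3 of P and reverse-bump: 8 enters row 2 and ejects 7; 7 enters row 1 and ejects 6. So w(8) = 6. P is now [[1, 3, 4, 7], [2, 8], [5]].
Step i=7: Q has 7 at row 1, column 4; remove that cell from P, ejecting 7. So w(7) = 7. P is now [[1, 3, 4], [2, 8], [5]].
Step i=6: Q has 6 at row 2, column 2; remove 8 from row 2 of P and reverse-bump: 8 enters row 1 and ejects 4. So w(6) = 4. P is now [[1, 3, 8], [2], [5]].
Step i=5: Q has 5 at row 1, column 3; remove that cell from P, ejecting 8. So w(5) = 8. P is now [[1, 3], [2], [5]].
Step i=4: Q has 4 at row 3, column 1; remove 5 from row 3 of P and reverse-bump: 5 enters row 2 and ejects 2; 2 enters row 1 and ejects 1. So w(4) = 1. P is now [[2, 3], [5]].
Step i=3: Q has 3 at row 2, column 1; remove 5 from row 2 of P and reverse-bump: 5 enters row 1 and ejects 3. So w(3) = 3. P is now [[2, 5]].
Step i=2: Q has 2 at row 1, column 2; remove that cell from P, ejecting 5. So w(2) = 5. P is now [[2]].
Step i=1: Q has 1 at row 1, column 1; remove that cell from P, ejecting 2. So w(1) = 2. P is now [].

So w = 2 5 3 1 8 4 7 6.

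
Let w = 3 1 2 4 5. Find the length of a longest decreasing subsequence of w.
2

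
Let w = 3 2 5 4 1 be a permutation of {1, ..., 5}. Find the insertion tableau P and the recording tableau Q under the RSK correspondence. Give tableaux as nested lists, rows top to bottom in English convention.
P = [[1, 4], [2, 5], [3]], Q = [[1, 3], [2, 4], [5]]

Insert each entry of the permutation into P by Schensted row insertion, recording in Q the position of each new cell.

Insert 3: appended to row 1. P = [[3]].
Insert 2: 2 bumps 3 from row 1; 3 starts row 2. P = [[2], [3]].
Insert 5: appended to row 1. P = [[2, 5], [3]].
Insert 4: 4 bumps 5 from row 1; 5 appends to row 2. P = [[2, 4], [3, 5]].
Insert 1: 1 bumps 2 from row 1; 2 bumps 3 from row 2; 3 starts row 3. P = [[1, 4], [2, 5], [3]].

So P = [[1, 4], [2, 5], [3]], Q = [[1, 3], [2, 4], [5]].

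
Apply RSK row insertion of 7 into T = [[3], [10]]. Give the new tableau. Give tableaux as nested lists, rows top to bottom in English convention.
[[3, 7], [10]]

7 is larger than every entry of row 1, so it is appended to row 1. The new tableau is [[3, 7], [10]].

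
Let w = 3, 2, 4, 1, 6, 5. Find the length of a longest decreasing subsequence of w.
3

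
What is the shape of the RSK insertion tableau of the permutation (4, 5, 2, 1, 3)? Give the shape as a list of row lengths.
Row-insert each entry into an empty tableau.

After inserting 4: P = [[4]].
After inserting 5: P = [[4, 5]].
After inserting 2: P = [[2, 5], [4]].
After inserting 1: P = [[1, 5], [2], [4]].
After inserting 3: P = [[1, 3], [2, 5], [4]].

The final insertion tableau P = [[1, 3], [2, 5], [4]] has shape [2, 2, 1].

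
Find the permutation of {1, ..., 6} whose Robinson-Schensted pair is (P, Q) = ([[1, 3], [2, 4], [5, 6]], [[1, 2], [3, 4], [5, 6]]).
5 6 2 4 1 3

Reverse the RSK construction: for i from n down to 1, find the cell of Q containing i, remove the entry at that cell from P, and reverse-bump it up through P; the value ejected from row 1 is w(i).

Step i=6: Q has 6 at row 3, column 2; remove 6 from row 3 of P and reverse-bump: 6 enters row 2 and ejects 4; 4 enters row 1 and ejects 3. So w(6) = 3. P is now [[1, 4], [2, 6], [5]].
Step i=5: Q has 5 at row 3, column 1; remove 5 from row 3 of P and reverse-bump: 5 enters row 2 and ejects 2; 2 enters row 1 and ejects 1. So w(5) = 1. P is now [[2, 4], [5, 6]].
Step i=4: Q has 4 at row 2, column 2; remove 6 from row 2 of P and reverse-bump: 6 enters row 1 and ejects 4. So w(4) = 4. P is now [[2, 6], [5]].
Step i=3: Q has 3 at row 2, column 1; remove 5 from row 2 of P and reverse-bump: 5 enters row 1 and ejects 2. So w(3) = 2. P is now [[5, 6]].
Step i=2: Q has 2 at row 1, column 2; remove that cell from P, ejecting 6. So w(2) = 6. P is now [[5]].
Step i=1: Q has 1 at row 1, column 1; remove that cell from P, ejecting 5. So w(1) = 5. P is now [].

So w = 5 6 2 4 1 3.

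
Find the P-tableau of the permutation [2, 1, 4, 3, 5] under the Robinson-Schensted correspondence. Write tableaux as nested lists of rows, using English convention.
Insert 2: appended to row 1. P = [[2]].
Insert 1: 1 bumps 2 from row 1; 2 starts row 2. P = [[1], [2]].
Insert 4: appended to row 1. P = [[1, 4], [2]].
Insert 3: 3 bumps 4 from row 1; 4 appends to row 2. P = [[1, 3], [2, 4]].
Insert 5: appended to row 1. P = [[1, 3, 5], [2, 4]].

So P = [[1, 3, 5], [2, 4]].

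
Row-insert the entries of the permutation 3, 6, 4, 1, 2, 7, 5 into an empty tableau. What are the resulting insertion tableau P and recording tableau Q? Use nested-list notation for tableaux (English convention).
Insert each entry of the permutation into P by Schensted row insertion, recording in Q the position of each new cell.

Insert 3: appended to row 1. P = [[3]].
Insert 6: appended to row 1. P = [[3, 6]].
Insert 4: 4 bumps 6 from row 1; 6 starts row 2. P = [[3, 4], [6]].
Insert 1: 1 bumps 3 from row 1; 3 bumps 6 from row 2; 6 starts row 3. P = [[1, 4], [3], [6]].
Insert 2: 2 bumps 4 from row 1; 4 appends to row 2. P = [[1, 2], [3, 4], [6]].
Insert 7: appended to row 1. P = [[1, 2, 7], [3, 4], [6]].
Insert 5: 5 bumps 7 from row 1; 7 appends to row 2. P = [[1, 2, 5], [3, 4, 7], [6]].

So P = [[1, 2, 5], [3, 4, 7], [6]], Q = [[1, 2, 6], [3, 5, 7], [4]].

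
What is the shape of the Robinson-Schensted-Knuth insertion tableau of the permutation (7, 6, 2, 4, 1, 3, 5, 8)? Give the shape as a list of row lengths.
RSK row insertion gives P = [[1, 3, 5, 8], [2, 4], [6], [7]], which has shape [4, 2, 1, 1].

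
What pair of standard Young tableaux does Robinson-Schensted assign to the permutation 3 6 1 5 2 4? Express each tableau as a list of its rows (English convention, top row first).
P = [[1, 2, 4], [3, 5], [6]], Q = [[1, 2, 6], [3, 4], [5]]

Insert each entry of the permutation into P by Schensted row insertion, recording in Q the position of each new cell.

Insert 3: appended to row 1. P = [[3]].
Insert 6: appended to row 1. P = [[3, 6]].
Insert 1: 1 bumps 3 from row 1; 3 starts row 2. P = [[1, 6], [3]].
Insert 5: 5 bumps 6 from row 1; 6 appends to row 2. P = [[1, 5], [3, 6]].
Insert 2: 2 bumps 5 from row 1; 5 bumps 6 from row 2; 6 starts row 3. P = [[1, 2], [3, 5], [6]].
Insert 4: appended to row 1. P = [[1, 2, 4], [3, 5], [6]].

So P = [[1, 2, 4], [3, 5], [6]], Q = [[1, 2, 6], [3, 4], [5]].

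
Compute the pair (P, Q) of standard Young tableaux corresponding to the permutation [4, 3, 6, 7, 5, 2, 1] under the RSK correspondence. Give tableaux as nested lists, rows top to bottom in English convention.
Insert each entry of the permutation into P by Schensted row insertion, recording in Q the position of each new cell.

Insert 4: appended to row 1. P = [[4]].
Insert 3: 3 bumps 4 from row 1; 4 starts row 2. P = [[3], [4]].
Insert 6: appended to row 1. P = [[3, 6], [4]].
Insert 7: appended to row 1. P = [[3, 6, 7], [4]].
Insert 5: 5 bumps 6 from row 1; 6 appends to row 2. P = [[3, 5, 7], [4, 6]].
Insert 2: 2 bumps 3 from row 1; 3 bumps 4 from row 2; 4 starts row 3. P = [[2, 5, 7], [3, 6], [4]].
Insert 1: 1 bumps 2 from row 1; 2 bumps 3 from row 2; 3 bumps 4 from row 3; 4 starts row 4. P = [[1, 5, 7], [2, 6], [3], [4]].

So P = [[1, 5, 7], [2, 6], [3], [4]], Q = [[1, 3, 4], [2, 5], [6], [7]].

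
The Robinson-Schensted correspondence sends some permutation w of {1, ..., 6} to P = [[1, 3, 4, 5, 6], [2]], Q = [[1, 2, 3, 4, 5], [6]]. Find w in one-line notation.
2 3 4 5 6 1

Reverse the RSK construction: for i from n down to 1, find the cell of Q containing i, remove the entry at that cell from P, and reverse-bump it up through P; the value ejected from row 1 is w(i).

Step i=6: Q has 6 at row 2, column 1; remove 2 from row 2 of P and reverse-bump: 2 enters row 1 and ejects 1. So w(6) = 1. P is now [[2, 3, 4, 5, 6]].
Step i=5: Q has 5 at row 1, column 5; remove that cell from P, ejecting 6. So w(5) = 6. P is now [[2, 3, 4, 5]].
Step i=4: Q has 4 at row 1, column 4; remove that cell from P, ejecting 5. So w(4) = 5. P is now [[2, 3, 4]].
Step i=3: Q has 3 at row 1, column 3; remove that cell from P, ejecting 4. So w(3) = 4. P is now [[2, 3]].
Step i=2: Q has 2 at row 1, column 2; remove that cell from P, ejecting 3. So w(2) = 3. P is now [[2]].
Step i=1: Q has 1 at row 1, column 1; remove that cell from P, ejecting 2. So w(1) = 2. P is now [].

So w = 2 3 4 5 6 1.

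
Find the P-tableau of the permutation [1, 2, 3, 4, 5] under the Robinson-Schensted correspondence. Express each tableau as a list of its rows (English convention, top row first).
Insert 1: appended to row 1. P = [[1]].
Insert 2: appended to row 1. P = [[1, 2]].
Insert 3: appended to row 1. P = [[1, 2, 3]].
Insert 4: appended to row 1. P = [[1, 2, 3, 4]].
Insert 5: appended to row 1. P = [[1, 2, 3, 4, 5]].

So P = [[1, 2, 3, 4, 5]].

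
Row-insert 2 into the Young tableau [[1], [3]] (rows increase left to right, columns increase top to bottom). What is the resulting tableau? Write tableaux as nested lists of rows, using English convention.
2 is larger than every entry of row 1, so it is appended to row 1. The new tableau is [[1, 2], [3]].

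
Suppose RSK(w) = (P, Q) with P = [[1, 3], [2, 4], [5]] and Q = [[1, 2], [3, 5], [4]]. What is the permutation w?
2 5 4 1 3

Reverse the RSK construction: for i from n down to 1, find the cell of Q containing i, remove the entry at that cell from P, and reverse-bump it up through P; the value ejected from row 1 is w(i).

Step i=5: Q has 5 at row 2, column 2; remove 4 from row 2 of P and reverse-bump: 4 enters row 1 and ejects 3. So w(5) = 3. P is now [[1, 4], [2], [5]].
Step i=4: Q has 4 at row 3, column 1; remove 5 from row 3 of P and reverse-bump: 5 enters row 2 and ejects 2; 2 enters row 1 and ejects 1. So w(4) = 1. P is now [[2, 4], [5]].
Step i=3: Q has 3 at row 2, column 1; remove 5 from row 2 of P and reverse-bump: 5 enters row 1 and ejects 4. So w(3) = 4. P is now [[2, 5]].
Step i=2: Q has 2 at row 1, column 2; remove that cell from P, ejecting 5. So w(2) = 5. P is now [[2]].
Step i=1: Q has 1 at row 1, column 1; remove that cell from P, ejecting 2. So w(1) = 2. P is now [].

So w = 2 5 4 1 3.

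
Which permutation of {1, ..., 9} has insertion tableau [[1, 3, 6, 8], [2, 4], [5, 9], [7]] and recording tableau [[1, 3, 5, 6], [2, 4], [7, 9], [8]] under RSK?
7 2 9 5 6 8 4 1 3

Reverse the RSK construction: for i from n down to 1, find the cell of Q containing i, remove the entry at that cell from P, and reverse-bump it up through P; the value ejected from row 1 is w(i).

Step i=9: Q has 9 at row 3, column 2; remove 9 from row 3 of P and reverse-bump: 9 enters row 2 and ejects 4; 4 enters row 1 and ejects 3. So w(9) = 3. P is now [[1, 4, 6, 8], [2, 9], [5], [7]].
Step i=8: Q has 8 at row 4, column 1; remove 7 from row 4 of P and reverse-bump: 7 enters row 3 and ejects 5; 5 enters row 2 and ejects 2; 2 enters row 1 and ejects 1. So w(8) = 1. P is now [[2, 4, 6, 8], [5, 9], [7]].
Step i=7: Q has 7 at row 3, column 1; remove 7 from row 3 of P and reverse-bump: 7 enters row 2 and ejects 5; 5 enters row 1 and ejects 4. So w(7) = 4. P is now [[2, 5, 6, 8], [7, 9]].
Step i=6: Q has 6 at row 1, column 4; remove that cell from P, ejecting 8. So w(6) = 8. P is now [[2, 5, 6], [7, 9]].
Step i=5: Q has 5 at row 1, column 3; remove that cell from P, ejecting 6. So w(5) = 6. P is now [[2, 5], [7, 9]].
Step i=4: Q has 4 at row 2, column 2; remove 9 from row 2 of P and reverse-bump: 9 enters row 1 and ejects 5. So w(4) = 5. P is now [[2, 9], [7]].
Step i=3: Q has 3 at row 1, column 2; remove that cell from P, ejecting 9. So w(3) = 9. P is now [[2], [7]].
Step i=2: Q has 2 at row 2, column 1; remove 7 from row 2 of P and reverse-bump: 7 enters row 1 and ejects 2. So w(2) = 2. P is now [[7]].
Step i=1: Q has 1 at row 1, column 1; remove that cell from P, ejecting 7. So w(1) = 7. P is now [].

So w = 7 2 9 5 6 8 4 1 3.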